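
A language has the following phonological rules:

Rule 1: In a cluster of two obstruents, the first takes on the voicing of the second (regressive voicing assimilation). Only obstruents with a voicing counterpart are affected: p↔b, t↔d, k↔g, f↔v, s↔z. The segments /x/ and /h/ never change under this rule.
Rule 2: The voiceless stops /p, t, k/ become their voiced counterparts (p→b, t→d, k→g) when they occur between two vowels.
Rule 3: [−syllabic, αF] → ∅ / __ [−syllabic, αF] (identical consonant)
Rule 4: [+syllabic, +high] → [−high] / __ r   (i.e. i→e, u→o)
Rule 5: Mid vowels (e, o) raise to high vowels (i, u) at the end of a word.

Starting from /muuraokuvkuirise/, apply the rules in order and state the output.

muoraogufkuerisi

Rule 1 (regressive voicing assimilation): /v/ precedes the voiceless obstruent /k/, so it devoices to [f] by assimilation. /muuraokuvkuirise/ → muuraokufkuirise.
Rule 2 (intervocalic voicing): /k/ is a voiceless stop between vowels /o/ and /u/, so it voices to [g]. /muuraokufkuirise/ → muuraogufkuirise.
Rule 3 (degemination): no segment meets the environment; /muuraogufkuirise/ is unchanged.
Rule 4 (pre-rhotic lowering): /u/ is a high vowel immediately before /r/, so it lowers to [o]. /i/ is a high vowel immediately before /r/, so it lowers to [e]. /muuraogufkuirise/ → muoraogufkuerise.
Rule 5 (final vowel raising): /e/ is a mid vowel in word-final position, so it raises to [i]. /muoraogufkuerise/ → muoraogufkuerisi.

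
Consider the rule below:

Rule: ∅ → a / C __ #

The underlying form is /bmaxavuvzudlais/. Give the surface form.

bmaxavuvzudlaisa

the form ends in the consonant /s/, so [a] is inserted word-finally.
Surface form: [bmaxavuvzudlaisa].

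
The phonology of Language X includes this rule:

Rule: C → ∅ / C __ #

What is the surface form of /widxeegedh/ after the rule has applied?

/h/ is the second consonant of a word-final cluster /dh/, so it deletes.
Surface form: [widxeeged].

widxeeged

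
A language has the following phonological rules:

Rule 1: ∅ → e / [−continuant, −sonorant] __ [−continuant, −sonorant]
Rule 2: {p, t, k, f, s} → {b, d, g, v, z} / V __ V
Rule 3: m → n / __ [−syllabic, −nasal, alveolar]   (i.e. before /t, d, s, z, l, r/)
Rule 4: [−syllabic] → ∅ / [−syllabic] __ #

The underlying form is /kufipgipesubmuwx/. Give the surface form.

Rule 1 (stop-cluster e-epenthesis): /p/ and /g/ form a stop–stop cluster, so [e] is inserted between them. /kufipgipesubmuwx/ → kufipegipesubmuwx.
Rule 2 (intervocalic voicing): /f/ is a voiceless obstruent between vowels /u/ and /i/, so it voices to [v]. /p/ is a voiceless obstruent between vowels /i/ and /e/, so it voices to [b]. /p/ is a voiceless obstruent between vowels /i/ and /e/, so it voices to [b]. /s/ is a voiceless obstruent between vowels /e/ and /u/, so it voices to [z]. /kufipegipesubmuwx/ → kuvibegibezubmuwx.
Rule 3 (nasal place assimilation): no segment meets the environment; /kuvibegibezubmuwx/ is unchanged.
Rule 4 (final cluster simplification): /x/ is the second consonant of a word-final cluster /wx/, so it deletes. /kuvibegibezubmuwx/ → kuvibegibezubmuw.

kuvibegibezubmuw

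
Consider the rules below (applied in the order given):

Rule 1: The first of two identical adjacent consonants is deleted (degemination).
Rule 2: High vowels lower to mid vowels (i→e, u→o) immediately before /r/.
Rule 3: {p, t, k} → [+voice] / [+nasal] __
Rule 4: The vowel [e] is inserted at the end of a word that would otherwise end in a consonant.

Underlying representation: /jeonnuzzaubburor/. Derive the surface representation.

Rule 1 (degemination): /nn/ is a geminate; the first /n/ deletes. /zz/ is a geminate; the first /z/ deletes. /bb/ is a geminate; the first /b/ deletes. /jeonnuzzaubburor/ → jeonuzauburor.
Rule 2 (pre-rhotic lowering): /u/ is a high vowel immediately before /r/, so it lowers to [o]. /jeonuzauburor/ → jeonuzauboror.
Rule 3 (post-nasal voicing): no segment meets the environment; /jeonuzauboror/ is unchanged.
Rule 4 (final e-epenthesis): the form ends in the consonant /r/, so [e] is inserted word-finally. /jeonuzauboror/ → jeonuzauborore.

jeonuzauborore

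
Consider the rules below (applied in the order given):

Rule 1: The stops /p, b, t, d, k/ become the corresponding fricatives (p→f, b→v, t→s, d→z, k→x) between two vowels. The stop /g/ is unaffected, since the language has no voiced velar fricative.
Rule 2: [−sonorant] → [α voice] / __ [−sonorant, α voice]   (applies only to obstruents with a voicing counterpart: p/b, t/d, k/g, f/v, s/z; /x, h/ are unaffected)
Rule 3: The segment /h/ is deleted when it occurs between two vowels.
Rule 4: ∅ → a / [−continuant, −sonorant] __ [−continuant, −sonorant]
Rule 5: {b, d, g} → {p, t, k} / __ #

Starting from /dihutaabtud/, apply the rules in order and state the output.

Rule 1 (intervocalic spirantization): /t/ is a stop between vowels /u/ and /a/, so it spirantizes to the fricative [s]. /dihutaabtud/ → dihusaabtud.
Rule 2 (regressive voicing assimilation): /b/ precedes the voiceless obstruent /t/, so it devoices to [p] by assimilation. /dihusaabtud/ → dihusaaptud.
Rule 3 (intervocalic h-deletion): /h/ occurs between vowels /i/ and /u/, so it deletes. /dihusaaptud/ → diusaaptud.
Rule 4 (stop-cluster a-epenthesis): /p/ and /t/ form a stop–stop cluster, so [a] is inserted between them. /diusaaptud/ → diusaapatud.
Rule 5 (final devoicing): /d/ is a voiced stop in word-final position, so it devoices to [t]. /diusaapatud/ → diusaapatut.

diusaapatut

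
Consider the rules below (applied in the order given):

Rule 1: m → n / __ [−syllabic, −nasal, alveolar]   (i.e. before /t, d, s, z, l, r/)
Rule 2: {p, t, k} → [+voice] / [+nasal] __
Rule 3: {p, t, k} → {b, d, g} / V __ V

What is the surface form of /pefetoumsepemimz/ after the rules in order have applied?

pefedounsebeminz

Rule 1 (nasal place assimilation): /m/ precedes the alveolar consonant /s/, so it assimilates in place to [n]. /m/ precedes the alveolar consonant /z/, so it assimilates in place to [n]. /pefetoumsepemimz/ → pefetounsepeminz.
Rule 2 (post-nasal voicing): no segment meets the environment; /pefetounsepeminz/ is unchanged.
Rule 3 (intervocalic voicing): /t/ is a voiceless stop between vowels /e/ and /o/, so it voices to [d]. /p/ is a voiceless stop between vowels /e/ and /e/, so it voices to [b]. /pefetounsepeminz/ → pefedounsebeminz.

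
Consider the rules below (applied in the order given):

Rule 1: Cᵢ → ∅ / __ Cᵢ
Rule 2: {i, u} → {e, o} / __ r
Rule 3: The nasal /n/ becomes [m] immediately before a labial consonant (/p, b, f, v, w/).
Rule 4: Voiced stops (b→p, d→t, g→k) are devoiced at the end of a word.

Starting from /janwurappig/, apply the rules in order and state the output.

Rule 1 (degemination): /pp/ is a geminate; the first /p/ deletes. /janwurappig/ → janwurapig.
Rule 2 (pre-rhotic lowering): /u/ is a high vowel immediately before /r/, so it lowers to [o]. /janwurapig/ → janworapig.
Rule 3 (nasal place assimilation): /n/ precedes the labial consonant /w/, so it assimilates in place to [m]. /janworapig/ → jamworapig.
Rule 4 (final devoicing): /g/ is a voiced stop in word-final position, so it devoices to [k]. /jamworapig/ → jamworapik.

jamworapik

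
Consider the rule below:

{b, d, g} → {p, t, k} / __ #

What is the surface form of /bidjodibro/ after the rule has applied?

bidjodibro

No segment of /bidjodibro/ meets the structural description of the rule, so the form surfaces unchanged.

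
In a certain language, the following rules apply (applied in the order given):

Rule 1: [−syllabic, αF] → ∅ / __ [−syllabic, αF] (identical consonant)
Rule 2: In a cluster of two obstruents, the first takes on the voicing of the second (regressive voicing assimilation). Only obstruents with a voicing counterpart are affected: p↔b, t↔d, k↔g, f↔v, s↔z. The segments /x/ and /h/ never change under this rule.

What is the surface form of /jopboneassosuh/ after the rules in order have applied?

Rule 1 (degemination): /ss/ is a geminate; the first /s/ deletes. /jopboneassosuh/ → jopboneasosuh.
Rule 2 (regressive voicing assimilation): /p/ precedes the voiced obstruent /b/, so it voices to [b] by assimilation. /jopboneasosuh/ → jobboneasosuh.

jobboneasosuh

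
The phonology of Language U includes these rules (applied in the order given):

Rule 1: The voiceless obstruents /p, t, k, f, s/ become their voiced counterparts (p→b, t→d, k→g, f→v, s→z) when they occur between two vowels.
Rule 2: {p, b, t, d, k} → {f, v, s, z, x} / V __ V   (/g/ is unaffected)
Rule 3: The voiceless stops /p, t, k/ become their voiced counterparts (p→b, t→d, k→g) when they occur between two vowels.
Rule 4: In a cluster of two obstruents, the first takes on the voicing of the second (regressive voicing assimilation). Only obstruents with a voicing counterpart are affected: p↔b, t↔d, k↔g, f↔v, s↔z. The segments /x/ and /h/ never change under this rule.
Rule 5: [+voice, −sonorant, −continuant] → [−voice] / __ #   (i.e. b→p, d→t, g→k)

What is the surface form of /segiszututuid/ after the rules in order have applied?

Rule 1 (intervocalic voicing): /t/ is a voiceless obstruent between vowels /u/ and /u/, so it voices to [d]. /t/ is a voiceless obstruent between vowels /u/ and /u/, so it voices to [d]. /segiszututuid/ → segiszududuid.
Rule 2 (intervocalic spirantization): /d/ is a stop between vowels /u/ and /u/, so it spirantizes to the fricative [z]. /d/ is a stop between vowels /u/ and /u/, so it spirantizes to the fricative [z]. /segiszududuid/ → segiszuzuzuid.
Rule 3 (intervocalic voicing): no segment meets the environment; /segiszuzuzuid/ is unchanged.
Rule 4 (regressive voicing assimilation): /s/ precedes the voiced obstruent /z/, so it voices to [z] by assimilation. /segiszuzuzuid/ → segizzuzuzuid.
Rule 5 (final devoicing): /d/ is a voiced stop in word-final position, so it devoices to [t]. /segizzuzuzuid/ → segizzuzuzuit.

segizzuzuzuit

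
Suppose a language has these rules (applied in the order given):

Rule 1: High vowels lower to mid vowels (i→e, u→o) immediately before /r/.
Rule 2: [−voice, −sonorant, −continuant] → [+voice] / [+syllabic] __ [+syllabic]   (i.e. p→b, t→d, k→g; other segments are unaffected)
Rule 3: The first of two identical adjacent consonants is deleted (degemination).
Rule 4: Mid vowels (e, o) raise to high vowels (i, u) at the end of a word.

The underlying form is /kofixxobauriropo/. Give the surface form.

kofixobaorerobu

Rule 1 (pre-rhotic lowering): /u/ is a high vowel immediately before /r/, so it lowers to [o]. /i/ is a high vowel immediately before /r/, so it lowers to [e]. /kofixxobauriropo/ → kofixxobaoreropo.
Rule 2 (intervocalic voicing): /p/ is a voiceless stop between vowels /o/ and /o/, so it voices to [b]. /kofixxobaoreropo/ → kofixxobaorerobo.
Rule 3 (degemination): /xx/ is a geminate; the first /x/ deletes. /kofixxobaorerobo/ → kofixobaorerobo.
Rule 4 (final vowel raising): /o/ is a mid vowel in word-final position, so it raises to [u]. /kofixobaorerobo/ → kofixobaorerobu.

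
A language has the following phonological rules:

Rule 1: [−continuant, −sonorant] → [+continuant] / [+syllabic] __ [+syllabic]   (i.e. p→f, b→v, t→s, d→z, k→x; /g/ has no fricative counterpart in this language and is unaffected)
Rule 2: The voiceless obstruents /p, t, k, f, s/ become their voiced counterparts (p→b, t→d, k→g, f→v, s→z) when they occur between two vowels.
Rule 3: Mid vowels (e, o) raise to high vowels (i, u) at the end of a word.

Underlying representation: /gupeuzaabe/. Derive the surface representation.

guveuzaavi

Rule 1 (intervocalic spirantization): /p/ is a stop between vowels /u/ and /e/, so it spirantizes to the fricative [f]. /b/ is a stop between vowels /a/ and /e/, so it spirantizes to the fricative [v]. /gupeuzaabe/ → gufeuzaave.
Rule 2 (intervocalic voicing): /f/ is a voiceless obstruent between vowels /u/ and /e/, so it voices to [v]. /gufeuzaave/ → guveuzaave.
Rule 3 (final vowel raising): /e/ is a mid vowel in word-final position, so it raises to [i]. /guveuzaave/ → guveuzaavi.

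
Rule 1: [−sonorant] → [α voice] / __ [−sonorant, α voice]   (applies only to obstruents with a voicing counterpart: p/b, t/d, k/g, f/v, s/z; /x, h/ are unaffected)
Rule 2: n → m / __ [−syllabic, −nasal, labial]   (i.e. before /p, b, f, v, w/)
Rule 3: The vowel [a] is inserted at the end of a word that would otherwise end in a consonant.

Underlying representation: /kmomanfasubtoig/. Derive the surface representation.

kmomamfasuptoiga

Rule 1 (regressive voicing assimilation): /b/ precedes the voiceless obstruent /t/, so it devoices to [p] by assimilation. /kmomanfasubtoig/ → kmomanfasuptoig.
Rule 2 (nasal place assimilation): /n/ precedes the labial consonant /f/, so it assimilates in place to [m]. /kmomanfasuptoig/ → kmomamfasuptoig.
Rule 3 (final a-epenthesis): the form ends in the consonant /g/, so [a] is inserted word-finally. /kmomamfasuptoig/ → kmomamfasuptoiga.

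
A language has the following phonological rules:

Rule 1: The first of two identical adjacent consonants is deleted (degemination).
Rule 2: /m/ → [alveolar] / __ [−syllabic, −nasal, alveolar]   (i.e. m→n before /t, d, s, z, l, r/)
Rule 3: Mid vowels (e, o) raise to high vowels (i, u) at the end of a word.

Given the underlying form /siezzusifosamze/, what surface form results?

siezusifosanzi

Rule 1 (degemination): /zz/ is a geminate; the first /z/ deletes. /siezzusifosamze/ → siezusifosamze.
Rule 2 (nasal place assimilation): /m/ precedes the alveolar consonant /z/, so it assimilates in place to [n]. /siezusifosamze/ → siezusifosanze.
Rule 3 (final vowel raising): /e/ is a mid vowel in word-final position, so it raises to [i]. /siezusifosanze/ → siezusifosanzi.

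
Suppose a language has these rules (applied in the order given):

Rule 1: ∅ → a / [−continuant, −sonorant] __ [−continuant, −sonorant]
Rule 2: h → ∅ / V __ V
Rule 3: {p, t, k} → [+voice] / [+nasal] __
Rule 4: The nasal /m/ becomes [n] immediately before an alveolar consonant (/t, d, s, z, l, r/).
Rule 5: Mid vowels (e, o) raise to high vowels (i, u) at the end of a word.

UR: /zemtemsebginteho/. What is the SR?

zendensebagindeu

Rule 1 (stop-cluster a-epenthesis): /b/ and /g/ form a stop–stop cluster, so [a] is inserted between them. /zemtemsebginteho/ → zemtemsebaginteho.
Rule 2 (intervocalic h-deletion): /h/ occurs between vowels /e/ and /o/, so it deletes. /zemtemsebaginteho/ → zemtemsebaginteo.
Rule 3 (post-nasal voicing): /t/ is a voiceless stop immediately after the nasal /m/, so it voices to [d]. /t/ is a voiceless stop immediately after the nasal /n/, so it voices to [d]. /zemtemsebaginteo/ → zemdemsebagindeo.
Rule 4 (nasal place assimilation): /m/ precedes the alveolar consonant /d/, so it assimilates in place to [n]. /m/ precedes the alveolar consonant /s/, so it assimilates in place to [n]. /zemdemsebagindeo/ → zendensebagindeo.
Rule 5 (final vowel raising): /o/ is a mid vowel in word-final position, so it raises to [u]. /zendensebagindeo/ → zendensebagindeu.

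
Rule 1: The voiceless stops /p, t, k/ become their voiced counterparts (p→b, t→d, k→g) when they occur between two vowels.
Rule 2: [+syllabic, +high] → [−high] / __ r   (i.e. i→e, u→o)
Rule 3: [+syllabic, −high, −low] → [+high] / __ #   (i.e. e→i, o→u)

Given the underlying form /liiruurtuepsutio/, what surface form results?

lieruortuepsudiu

Rule 1 (intervocalic voicing): /t/ is a voiceless stop between vowels /u/ and /i/, so it voices to [d]. /liiruurtuepsutio/ → liiruurtuepsudio.
Rule 2 (pre-rhotic lowering): /i/ is a high vowel immediately before /r/, so it lowers to [e]. /u/ is a high vowel immediately before /r/, so it lowers to [o]. /liiruurtuepsudio/ → lieruortuepsudio.
Rule 3 (final vowel raising): /o/ is a mid vowel in word-final position, so it raises to [u]. /lieruortuepsudio/ → lieruortuepsudiu.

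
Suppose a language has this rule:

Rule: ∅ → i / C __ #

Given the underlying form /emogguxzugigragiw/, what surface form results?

emogguxzugigragiwi

the form ends in the consonant /w/, so [i] is inserted word-finally.
Surface form: [emogguxzugigragiwi].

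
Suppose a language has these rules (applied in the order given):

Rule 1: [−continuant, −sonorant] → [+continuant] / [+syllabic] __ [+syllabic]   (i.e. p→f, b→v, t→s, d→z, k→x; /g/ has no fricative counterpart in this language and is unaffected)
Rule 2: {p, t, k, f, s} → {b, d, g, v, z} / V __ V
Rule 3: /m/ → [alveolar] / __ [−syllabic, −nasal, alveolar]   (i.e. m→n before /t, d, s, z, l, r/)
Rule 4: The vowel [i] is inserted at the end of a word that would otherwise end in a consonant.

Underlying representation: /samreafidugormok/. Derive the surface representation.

Rule 1 (intervocalic spirantization): /d/ is a stop between vowels /i/ and /u/, so it spirantizes to the fricative [z]. /samreafidugormok/ → samreafizugormok.
Rule 2 (intervocalic voicing): /f/ is a voiceless obstruent between vowels /a/ and /i/, so it voices to [v]. /samreafizugormok/ → samreavizugormok.
Rule 3 (nasal place assimilation): /m/ precedes the alveolar consonant /r/, so it assimilates in place to [n]. /samreavizugormok/ → sanreavizugormok.
Rule 4 (final i-epenthesis): the form ends in the consonant /k/, so [i] is inserted word-finally. /sanreavizugormok/ → sanreavizugormoki.

sanreavizugormoki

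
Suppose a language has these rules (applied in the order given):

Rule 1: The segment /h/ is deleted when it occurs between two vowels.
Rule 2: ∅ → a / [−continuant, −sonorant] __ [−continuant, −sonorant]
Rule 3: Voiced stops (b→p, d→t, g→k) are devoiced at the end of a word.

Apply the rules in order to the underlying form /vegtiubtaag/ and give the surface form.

Rule 1 (intervocalic h-deletion): no segment meets the environment; /vegtiubtaag/ is unchanged.
Rule 2 (stop-cluster a-epenthesis): /g/ and /t/ form a stop–stop cluster, so [a] is inserted between them. /b/ and /t/ form a stop–stop cluster, so [a] is inserted between them. /vegtiubtaag/ → vegatiubataag.
Rule 3 (final devoicing): /g/ is a voiced stop in word-final position, so it devoices to [k]. /vegatiubataag/ → vegatiubataak.

vegatiubataak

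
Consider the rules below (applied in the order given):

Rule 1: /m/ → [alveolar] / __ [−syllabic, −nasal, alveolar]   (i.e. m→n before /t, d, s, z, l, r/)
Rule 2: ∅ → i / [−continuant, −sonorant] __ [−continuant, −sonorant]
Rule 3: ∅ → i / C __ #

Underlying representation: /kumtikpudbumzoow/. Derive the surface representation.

Rule 1 (nasal place assimilation): /m/ precedes the alveolar consonant /t/, so it assimilates in place to [n]. /m/ precedes the alveolar consonant /z/, so it assimilates in place to [n]. /kumtikpudbumzoow/ → kuntikpudbunzoow.
Rule 2 (stop-cluster i-epenthesis): /k/ and /p/ form a stop–stop cluster, so [i] is inserted between them. /d/ and /b/ form a stop–stop cluster, so [i] is inserted between them. /kuntikpudbunzoow/ → kuntikipudibunzoow.
Rule 3 (final i-epenthesis): the form ends in the consonant /w/, so [i] is inserted word-finally. /kuntikipudibunzoow/ → kuntikipudibunzoowi.

kuntikipudibunzoowi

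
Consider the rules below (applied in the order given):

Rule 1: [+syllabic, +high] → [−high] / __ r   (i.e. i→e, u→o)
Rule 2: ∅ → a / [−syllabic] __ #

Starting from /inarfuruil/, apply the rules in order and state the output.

Rule 1 (pre-rhotic lowering): /u/ is a high vowel immediately before /r/, so it lowers to [o]. /inarfuruil/ → inarforuil.
Rule 2 (final a-epenthesis): the form ends in the consonant /l/, so [a] is inserted word-finally. /inarforuil/ → inarforuila.

inarforuila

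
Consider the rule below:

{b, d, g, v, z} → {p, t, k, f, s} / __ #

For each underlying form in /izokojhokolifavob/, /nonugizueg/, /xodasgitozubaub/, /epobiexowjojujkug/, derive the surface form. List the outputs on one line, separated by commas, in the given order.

izokojhokolifavop, nonugizuek, xodasgitozubaup, epobiexowjojujkuk

/izokojhokolifavob/: /b/ is a voiced obstruent in word-final position, so it devoices to [p]. → [izokojhokolifavop].
/nonugizueg/: /g/ is a voiced obstruent in word-final position, so it devoices to [k]. → [nonugizuek].
/xodasgitozubaub/: /b/ is a voiced obstruent in word-final position, so it devoices to [p]. → [xodasgitozubaup].
/epobiexowjojujkug/: /g/ is a voiced obstruent in word-final position, so it devoices to [k]. → [epobiexowjojujkuk].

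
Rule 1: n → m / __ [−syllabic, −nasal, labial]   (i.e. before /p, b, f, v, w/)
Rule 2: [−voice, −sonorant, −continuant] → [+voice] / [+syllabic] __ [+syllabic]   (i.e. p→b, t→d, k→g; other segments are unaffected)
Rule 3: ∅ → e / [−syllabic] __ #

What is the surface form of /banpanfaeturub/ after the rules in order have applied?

Rule 1 (nasal place assimilation): /n/ precedes the labial consonant /p/, so it assimilates in place to [m]. /n/ precedes the labial consonant /f/, so it assimilates in place to [m]. /banpanfaeturub/ → bampamfaeturub.
Rule 2 (intervocalic voicing): /t/ is a voiceless stop between vowels /e/ and /u/, so it voices to [d]. /bampamfaeturub/ → bampamfaedurub.
Rule 3 (final e-epenthesis): the form ends in the consonant /b/, so [e] is inserted word-finally. /bampamfaedurub/ → bampamfaedurube.

bampamfaedurube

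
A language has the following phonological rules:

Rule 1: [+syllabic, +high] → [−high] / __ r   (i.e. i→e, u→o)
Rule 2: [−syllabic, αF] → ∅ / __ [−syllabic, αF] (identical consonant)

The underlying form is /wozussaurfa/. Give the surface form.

Rule 1 (pre-rhotic lowering): /u/ is a high vowel immediately before /r/, so it lowers to [o]. /wozussaurfa/ → wozussaorfa.
Rule 2 (degemination): /ss/ is a geminate; the first /s/ deletes. /wozussaorfa/ → wozusaorfa.

wozusaorfa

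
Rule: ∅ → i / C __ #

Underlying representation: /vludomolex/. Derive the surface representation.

vludomolexi

the form ends in the consonant /x/, so [i] is inserted word-finally.
Surface form: [vludomolexi].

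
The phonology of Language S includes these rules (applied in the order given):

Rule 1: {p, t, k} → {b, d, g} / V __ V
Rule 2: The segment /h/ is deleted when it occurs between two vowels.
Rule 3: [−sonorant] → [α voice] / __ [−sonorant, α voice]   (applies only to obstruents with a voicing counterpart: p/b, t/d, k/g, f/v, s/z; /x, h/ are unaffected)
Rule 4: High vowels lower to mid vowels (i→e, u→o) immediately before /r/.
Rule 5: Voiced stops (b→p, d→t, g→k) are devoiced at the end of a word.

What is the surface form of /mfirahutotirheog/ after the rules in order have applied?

mferaudoderheok

Rule 1 (intervocalic voicing): /t/ is a voiceless stop between vowels /u/ and /o/, so it voices to [d]. /t/ is a voiceless stop between vowels /o/ and /i/, so it voices to [d]. /mfirahutotirheog/ → mfirahudodirheog.
Rule 2 (intervocalic h-deletion): /h/ occurs between vowels /a/ and /u/, so it deletes. /mfirahudodirheog/ → mfiraudodirheog.
Rule 3 (regressive voicing assimilation): no segment meets the environment; /mfiraudodirheog/ is unchanged.
Rule 4 (pre-rhotic lowering): /i/ is a high vowel immediately before /r/, so it lowers to [e]. /i/ is a high vowel immediately before /r/, so it lowers to [e]. /mfiraudodirheog/ → mferaudoderheog.
Rule 5 (final devoicing): /g/ is a voiced stop in word-final position, so it devoices to [k]. /mferaudoderheog/ → mferaudoderheok.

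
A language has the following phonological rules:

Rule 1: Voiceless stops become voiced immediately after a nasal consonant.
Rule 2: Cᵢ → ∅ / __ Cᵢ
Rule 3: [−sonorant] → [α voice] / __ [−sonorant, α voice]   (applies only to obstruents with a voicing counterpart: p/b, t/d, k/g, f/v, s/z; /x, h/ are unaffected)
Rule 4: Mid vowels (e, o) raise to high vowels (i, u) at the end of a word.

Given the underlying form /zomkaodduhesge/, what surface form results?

Rule 1 (post-nasal voicing): /k/ is a voiceless stop immediately after the nasal /m/, so it voices to [g]. /zomkaodduhesge/ → zomgaodduhesge.
Rule 2 (degemination): /dd/ is a geminate; the first /d/ deletes. /zomgaodduhesge/ → zomgaoduhesge.
Rule 3 (regressive voicing assimilation): /s/ precedes the voiced obstruent /g/, so it voices to [z] by assimilation. /zomgaoduhesge/ → zomgaoduhezge.
Rule 4 (final vowel raising): /e/ is a mid vowel in word-final position, so it raises to [i]. /zomgaoduhezge/ → zomgaoduhezgi.

zomgaoduhezgi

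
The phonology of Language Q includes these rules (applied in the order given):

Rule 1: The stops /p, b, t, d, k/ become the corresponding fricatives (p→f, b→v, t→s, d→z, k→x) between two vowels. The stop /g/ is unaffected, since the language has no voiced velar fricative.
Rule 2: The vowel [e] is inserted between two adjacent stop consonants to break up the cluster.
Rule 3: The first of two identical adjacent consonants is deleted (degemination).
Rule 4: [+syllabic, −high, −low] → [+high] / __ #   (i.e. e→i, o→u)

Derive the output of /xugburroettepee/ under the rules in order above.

Rule 1 (intervocalic spirantization): /p/ is a stop between vowels /e/ and /e/, so it spirantizes to the fricative [f]. /xugburroettepee/ → xugburroettefee.
Rule 2 (stop-cluster e-epenthesis): /g/ and /b/ form a stop–stop cluster, so [e] is inserted between them. /t/ and /t/ form a stop–stop cluster, so [e] is inserted between them. /xugburroettefee/ → xugeburroetetefee.
Rule 3 (degemination): /rr/ is a geminate; the first /r/ deletes. /xugeburroetetefee/ → xugeburoetetefee.
Rule 4 (final vowel raising): /e/ is a mid vowel in word-final position, so it raises to [i]. /xugeburoetetefee/ → xugeburoetetefei.

xugeburoetetefei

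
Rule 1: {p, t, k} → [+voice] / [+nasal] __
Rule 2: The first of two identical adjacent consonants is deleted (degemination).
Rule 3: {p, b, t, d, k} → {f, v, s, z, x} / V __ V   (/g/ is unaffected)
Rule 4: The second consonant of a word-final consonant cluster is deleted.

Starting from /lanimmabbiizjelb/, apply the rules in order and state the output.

lanimaviizjel

Rule 1 (post-nasal voicing): no segment meets the environment; /lanimmabbiizjelb/ is unchanged.
Rule 2 (degemination): /mm/ is a geminate; the first /m/ deletes. /bb/ is a geminate; the first /b/ deletes. /lanimmabbiizjelb/ → lanimabiizjelb.
Rule 3 (intervocalic spirantization): /b/ is a stop between vowels /a/ and /i/, so it spirantizes to the fricative [v]. /lanimabiizjelb/ → lanimaviizjelb.
Rule 4 (final cluster simplification): /b/ is the second consonant of a word-final cluster /lb/, so it deletes. /lanimaviizjelb/ → lanimaviizjel.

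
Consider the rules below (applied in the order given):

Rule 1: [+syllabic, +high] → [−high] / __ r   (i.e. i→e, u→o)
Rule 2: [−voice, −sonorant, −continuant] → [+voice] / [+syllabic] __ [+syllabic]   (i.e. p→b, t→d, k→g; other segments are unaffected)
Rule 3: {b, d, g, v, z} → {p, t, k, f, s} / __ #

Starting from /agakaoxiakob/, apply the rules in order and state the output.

Rule 1 (pre-rhotic lowering): no segment meets the environment; /agakaoxiakob/ is unchanged.
Rule 2 (intervocalic voicing): /k/ is a voiceless stop between vowels /a/ and /a/, so it voices to [g]. /k/ is a voiceless stop between vowels /a/ and /o/, so it voices to [g]. /agakaoxiakob/ → agagaoxiagob.
Rule 3 (final devoicing): /b/ is a voiced obstruent in word-final position, so it devoices to [p]. /agagaoxiagob/ → agagaoxiagop.

agagaoxiagop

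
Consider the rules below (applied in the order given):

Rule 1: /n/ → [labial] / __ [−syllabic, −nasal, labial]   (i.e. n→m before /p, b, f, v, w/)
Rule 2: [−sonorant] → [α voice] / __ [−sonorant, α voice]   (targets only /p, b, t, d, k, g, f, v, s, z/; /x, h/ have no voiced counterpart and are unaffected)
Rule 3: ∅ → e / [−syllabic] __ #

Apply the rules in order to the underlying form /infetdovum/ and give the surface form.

imfeddovume

Rule 1 (nasal place assimilation): /n/ precedes the labial consonant /f/, so it assimilates in place to [m]. /infetdovum/ → imfetdovum.
Rule 2 (regressive voicing assimilation): /t/ precedes the voiced obstruent /d/, so it voices to [d] by assimilation. /imfetdovum/ → imfeddovum.
Rule 3 (final e-epenthesis): the form ends in the consonant /m/, so [e] is inserted word-finally. /imfeddovum/ → imfeddovume.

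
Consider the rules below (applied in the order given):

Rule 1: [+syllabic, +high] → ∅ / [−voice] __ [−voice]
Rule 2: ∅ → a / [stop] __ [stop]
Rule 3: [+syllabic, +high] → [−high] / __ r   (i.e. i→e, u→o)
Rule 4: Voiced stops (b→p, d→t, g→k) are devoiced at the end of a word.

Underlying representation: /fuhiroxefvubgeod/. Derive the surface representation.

Rule 1 (high vowel syncope): /u/ is a high vowel flanked by voiceless consonants /f/ and /h/, so it deletes. /fuhiroxefvubgeod/ → fhiroxefvubgeod.
Rule 2 (stop-cluster a-epenthesis): /b/ and /g/ form a stop–stop cluster, so [a] is inserted between them. /fhiroxefvubgeod/ → fhiroxefvubageod.
Rule 3 (pre-rhotic lowering): /i/ is a high vowel immediately before /r/, so it lowers to [e]. /fhiroxefvubageod/ → fheroxefvubageod.
Rule 4 (final devoicing): /d/ is a voiced stop in word-final position, so it devoices to [t]. /fheroxefvubageod/ → fheroxefvubageot.

fheroxefvubageot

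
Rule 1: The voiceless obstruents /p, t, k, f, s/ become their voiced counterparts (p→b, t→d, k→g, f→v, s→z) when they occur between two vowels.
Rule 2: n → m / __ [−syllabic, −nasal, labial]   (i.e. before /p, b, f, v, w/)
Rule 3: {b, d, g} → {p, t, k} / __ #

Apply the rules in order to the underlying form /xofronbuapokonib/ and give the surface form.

Rule 1 (intervocalic voicing): /p/ is a voiceless obstruent between vowels /a/ and /o/, so it voices to [b]. /k/ is a voiceless obstruent between vowels /o/ and /o/, so it voices to [g]. /xofronbuapokonib/ → xofronbuabogonib.
Rule 2 (nasal place assimilation): /n/ precedes the labial consonant /b/, so it assimilates in place to [m]. /xofronbuabogonib/ → xofrombuabogonib.
Rule 3 (final devoicing): /b/ is a voiced stop in word-final position, so it devoices to [p]. /xofrombuabogonib/ → xofrombuabogonip.

xofrombuabogonip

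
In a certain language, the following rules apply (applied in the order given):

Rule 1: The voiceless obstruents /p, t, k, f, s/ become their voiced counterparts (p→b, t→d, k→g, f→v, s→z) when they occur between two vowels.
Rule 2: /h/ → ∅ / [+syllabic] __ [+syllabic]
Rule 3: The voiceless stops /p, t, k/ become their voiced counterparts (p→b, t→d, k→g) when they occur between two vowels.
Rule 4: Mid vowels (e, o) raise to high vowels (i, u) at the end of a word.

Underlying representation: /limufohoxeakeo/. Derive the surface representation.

limuvooxeageu

Rule 1 (intervocalic voicing): /f/ is a voiceless obstruent between vowels /u/ and /o/, so it voices to [v]. /k/ is a voiceless obstruent between vowels /a/ and /e/, so it voices to [g]. /limufohoxeakeo/ → limuvohoxeageo.
Rule 2 (intervocalic h-deletion): /h/ occurs between vowels /o/ and /o/, so it deletes. /limuvohoxeageo/ → limuvooxeageo.
Rule 3 (intervocalic voicing): no segment meets the environment; /limuvooxeageo/ is unchanged.
Rule 4 (final vowel raising): /o/ is a mid vowel in word-final position, so it raises to [u]. /limuvooxeageo/ → limuvooxeageu.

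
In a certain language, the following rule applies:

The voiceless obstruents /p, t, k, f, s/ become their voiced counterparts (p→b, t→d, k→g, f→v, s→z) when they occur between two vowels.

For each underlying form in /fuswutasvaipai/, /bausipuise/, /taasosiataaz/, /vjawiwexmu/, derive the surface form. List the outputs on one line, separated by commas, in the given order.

fuswudasvaibai, bauzibuize, taazoziadaaz, vjawiwexmu

/fuswutasvaipai/: /t/ is a voiceless obstruent between vowels /u/ and /a/, so it voices to [d]. /p/ is a voiceless obstruent between vowels /i/ and /a/, so it voices to [b]. → [fuswudasvaibai].
/bausipuise/: /s/ is a voiceless obstruent between vowels /u/ and /i/, so it voices to [z]. /p/ is a voiceless obstruent between vowels /i/ and /u/, so it voices to [b]. /s/ is a voiceless obstruent between vowels /i/ and /e/, so it voices to [z]. → [bauzibuize].
/taasosiataaz/: /s/ is a voiceless obstruent between vowels /a/ and /o/, so it voices to [z]. /s/ is a voiceless obstruent between vowels /o/ and /i/, so it voices to [z]. /t/ is a voiceless obstruent between vowels /a/ and /a/, so it voices to [d]. → [taazoziadaaz].
/vjawiwexmu/: the rule's environment is not met; surfaces unchanged as [vjawiwexmu].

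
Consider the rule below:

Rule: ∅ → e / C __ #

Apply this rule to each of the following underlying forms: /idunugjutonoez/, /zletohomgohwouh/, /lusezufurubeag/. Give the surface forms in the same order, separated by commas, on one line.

/idunugjutonoez/: the form ends in the consonant /z/, so [e] is inserted word-finally. → [idunugjutonoeze].
/zletohomgohwouh/: the form ends in the consonant /h/, so [e] is inserted word-finally. → [zletohomgohwouhe].
/lusezufurubeag/: the form ends in the consonant /g/, so [e] is inserted word-finally. → [lusezufurubeage].

idunugjutonoeze, zletohomgohwouhe, lusezufurubeage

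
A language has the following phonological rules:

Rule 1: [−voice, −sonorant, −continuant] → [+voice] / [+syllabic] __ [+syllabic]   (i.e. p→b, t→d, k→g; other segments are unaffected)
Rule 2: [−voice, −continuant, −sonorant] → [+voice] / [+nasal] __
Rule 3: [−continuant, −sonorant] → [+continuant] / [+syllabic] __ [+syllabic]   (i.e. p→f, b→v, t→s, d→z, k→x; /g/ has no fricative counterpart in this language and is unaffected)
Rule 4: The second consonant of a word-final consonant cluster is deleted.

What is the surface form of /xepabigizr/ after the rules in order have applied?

xevavigiz

Rule 1 (intervocalic voicing): /p/ is a voiceless stop between vowels /e/ and /a/, so it voices to [b]. /xepabigizr/ → xebabigizr.
Rule 2 (post-nasal voicing): no segment meets the environment; /xebabigizr/ is unchanged.
Rule 3 (intervocalic spirantization): /b/ is a stop between vowels /e/ and /a/, so it spirantizes to the fricative [v]. /b/ is a stop between vowels /a/ and /i/, so it spirantizes to the fricative [v]. /xebabigizr/ → xevavigizr.
Rule 4 (final cluster simplification): /r/ is the second consonant of a word-final cluster /zr/, so it deletes. /xevavigizr/ → xevavigiz.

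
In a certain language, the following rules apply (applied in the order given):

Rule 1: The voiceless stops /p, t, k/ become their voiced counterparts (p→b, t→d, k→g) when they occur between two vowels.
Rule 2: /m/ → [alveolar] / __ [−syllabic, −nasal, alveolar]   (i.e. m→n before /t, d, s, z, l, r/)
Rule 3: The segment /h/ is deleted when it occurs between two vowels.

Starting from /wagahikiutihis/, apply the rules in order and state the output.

wagaigiudiis

Rule 1 (intervocalic voicing): /k/ is a voiceless stop between vowels /i/ and /i/, so it voices to [g]. /t/ is a voiceless stop between vowels /u/ and /i/, so it voices to [d]. /wagahikiutihis/ → wagahigiudihis.
Rule 2 (nasal place assimilation): no segment meets the environment; /wagahigiudihis/ is unchanged.
Rule 3 (intervocalic h-deletion): /h/ occurs between vowels /a/ and /i/, so it deletes. /h/ occurs between vowels /i/ and /i/, so it deletes. /wagahigiudihis/ → wagaigiudiis.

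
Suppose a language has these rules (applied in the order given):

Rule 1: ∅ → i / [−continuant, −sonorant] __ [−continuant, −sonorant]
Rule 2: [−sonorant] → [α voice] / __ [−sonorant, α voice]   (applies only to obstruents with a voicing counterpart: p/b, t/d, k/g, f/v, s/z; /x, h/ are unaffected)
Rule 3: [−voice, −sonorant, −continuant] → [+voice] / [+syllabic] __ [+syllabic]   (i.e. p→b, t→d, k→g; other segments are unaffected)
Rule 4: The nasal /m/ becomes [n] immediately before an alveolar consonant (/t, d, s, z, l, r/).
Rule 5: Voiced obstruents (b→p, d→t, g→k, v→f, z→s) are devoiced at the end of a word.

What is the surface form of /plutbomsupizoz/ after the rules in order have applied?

Rule 1 (stop-cluster i-epenthesis): /t/ and /b/ form a stop–stop cluster, so [i] is inserted between them. /plutbomsupizoz/ → plutibomsupizoz.
Rule 2 (regressive voicing assimilation): no segment meets the environment; /plutibomsupizoz/ is unchanged.
Rule 3 (intervocalic voicing): /t/ is a voiceless stop between vowels /u/ and /i/, so it voices to [d]. /p/ is a voiceless stop between vowels /u/ and /i/, so it voices to [b]. /plutibomsupizoz/ → pludibomsubizoz.
Rule 4 (nasal place assimilation): /m/ precedes the alveolar consonant /s/, so it assimilates in place to [n]. /pludibomsubizoz/ → pludibonsubizoz.
Rule 5 (final devoicing): /z/ is a voiced obstruent in word-final position, so it devoices to [s]. /pludibonsubizoz/ → pludibonsubizos.

pludibonsubizos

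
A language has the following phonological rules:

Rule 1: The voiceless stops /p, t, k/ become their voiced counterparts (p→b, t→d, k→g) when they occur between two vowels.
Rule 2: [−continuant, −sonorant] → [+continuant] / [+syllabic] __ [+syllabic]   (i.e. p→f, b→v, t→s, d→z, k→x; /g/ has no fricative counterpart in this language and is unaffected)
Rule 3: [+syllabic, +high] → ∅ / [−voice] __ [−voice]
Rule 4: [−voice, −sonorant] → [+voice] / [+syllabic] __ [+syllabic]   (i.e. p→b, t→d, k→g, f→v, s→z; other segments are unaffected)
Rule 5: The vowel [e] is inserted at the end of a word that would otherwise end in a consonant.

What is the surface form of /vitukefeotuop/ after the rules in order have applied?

vizugeveozuope

Rule 1 (intervocalic voicing): /t/ is a voiceless stop between vowels /i/ and /u/, so it voices to [d]. /k/ is a voiceless stop between vowels /u/ and /e/, so it voices to [g]. /t/ is a voiceless stop between vowels /o/ and /u/, so it voices to [d]. /vitukefeotuop/ → vidugefeoduop.
Rule 2 (intervocalic spirantization): /d/ is a stop between vowels /i/ and /u/, so it spirantizes to the fricative [z]. /d/ is a stop between vowels /o/ and /u/, so it spirantizes to the fricative [z]. /vidugefeoduop/ → vizugefeozuop.
Rule 3 (high vowel syncope): no segment meets the environment; /vizugefeozuop/ is unchanged.
Rule 4 (intervocalic voicing): /f/ is a voiceless obstruent between vowels /e/ and /e/, so it voices to [v]. /vizugefeozuop/ → vizugeveozuop.
Rule 5 (final e-epenthesis): the form ends in the consonant /p/, so [e] is inserted word-finally. /vizugeveozuop/ → vizugeveozuope.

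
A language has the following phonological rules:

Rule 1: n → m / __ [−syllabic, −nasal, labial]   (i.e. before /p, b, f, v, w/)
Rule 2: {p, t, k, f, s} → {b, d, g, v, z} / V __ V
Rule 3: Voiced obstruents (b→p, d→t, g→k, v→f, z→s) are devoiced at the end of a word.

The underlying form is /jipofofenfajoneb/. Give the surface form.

Rule 1 (nasal place assimilation): /n/ precedes the labial consonant /f/, so it assimilates in place to [m]. /jipofofenfajoneb/ → jipofofemfajoneb.
Rule 2 (intervocalic voicing): /p/ is a voiceless obstruent between vowels /i/ and /o/, so it voices to [b]. /f/ is a voiceless obstruent between vowels /o/ and /o/, so it voices to [v]. /f/ is a voiceless obstruent between vowels /o/ and /e/, so it voices to [v]. /jipofofemfajoneb/ → jibovovemfajoneb.
Rule 3 (final devoicing): /b/ is a voiced obstruent in word-final position, so it devoices to [p]. /jibovovemfajoneb/ → jibovovemfajonep.

jibovovemfajonep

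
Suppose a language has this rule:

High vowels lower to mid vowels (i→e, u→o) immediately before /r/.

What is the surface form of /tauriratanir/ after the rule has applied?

taorerataner

/u/ is a high vowel immediately before /r/, so it lowers to [o].
/i/ is a high vowel immediately before /r/, so it lowers to [e].
/i/ is a high vowel immediately before /r/, so it lowers to [e].
Surface form: [taorerataner].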